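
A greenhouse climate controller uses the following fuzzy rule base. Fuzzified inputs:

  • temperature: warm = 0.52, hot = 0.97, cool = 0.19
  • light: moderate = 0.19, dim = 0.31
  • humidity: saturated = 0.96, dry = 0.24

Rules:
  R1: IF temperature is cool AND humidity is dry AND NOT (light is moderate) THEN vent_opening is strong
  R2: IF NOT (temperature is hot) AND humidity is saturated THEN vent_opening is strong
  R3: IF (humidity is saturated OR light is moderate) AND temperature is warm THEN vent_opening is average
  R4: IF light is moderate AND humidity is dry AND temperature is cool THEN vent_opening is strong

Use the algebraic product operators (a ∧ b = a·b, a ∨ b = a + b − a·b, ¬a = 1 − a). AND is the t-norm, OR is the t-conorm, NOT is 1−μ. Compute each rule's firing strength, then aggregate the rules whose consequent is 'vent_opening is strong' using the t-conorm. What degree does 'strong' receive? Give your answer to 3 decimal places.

R1: cool=0.19, dry=0.24, ¬moderate=1−0.19=0.81; AND[a·b] → w = 0.0369
R2: ¬hot=1−0.97=0.03, saturated=0.96; AND[a·b] → w = 0.0288
R3: (saturated=0.96 OR moderate=0.19) = 0.9676; AND[a·b] with warm=0.52 → w = 0.5032
R4: moderate=0.19, dry=0.24, cool=0.19; AND[a·b] → w = 0.0087
Rules with consequent 'strong': {R1, R2, R4} → strengths 0.0369, 0.0288, 0.0087
Aggregate via t-conorm [a + b − a·b]: 0.0728

0.073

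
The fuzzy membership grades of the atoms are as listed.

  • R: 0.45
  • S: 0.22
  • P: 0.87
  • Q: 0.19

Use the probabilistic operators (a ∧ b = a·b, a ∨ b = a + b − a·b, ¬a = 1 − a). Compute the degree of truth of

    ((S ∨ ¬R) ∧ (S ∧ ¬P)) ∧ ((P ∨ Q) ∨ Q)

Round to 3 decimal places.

¬R = 1 − 0.4500 = 0.5500
S ∨ ¬R = a + b − a·b on (0.2200, 0.5500) = 0.6490
¬P = 1 − 0.8700 = 0.1300
S ∧ ¬P = a·b on (0.2200, 0.1300) = 0.0286
(S ∨ ¬R) ∧ (S ∧ ¬P) = a·b on (0.6490, 0.0286) = 0.0186
P ∨ Q = a + b − a·b on (0.8700, 0.1900) = 0.8947
(P ∨ Q) ∨ Q = a + b − a·b on (0.8947, 0.1900) = 0.9147
((S ∨ ¬R) ∧ (S ∧ ¬P)) ∧ ((P ∨ Q) ∨ Q) = a·b on (0.0186, 0.9147) = 0.0170

0.017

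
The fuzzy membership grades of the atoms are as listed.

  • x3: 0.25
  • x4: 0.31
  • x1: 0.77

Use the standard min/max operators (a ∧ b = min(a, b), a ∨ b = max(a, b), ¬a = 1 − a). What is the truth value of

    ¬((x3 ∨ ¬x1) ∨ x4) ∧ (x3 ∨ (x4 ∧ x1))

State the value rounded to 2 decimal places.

¬x1 = 1 − 0.77 = 0.23
x3 ∨ ¬x1 = max(a, b) on (0.25, 0.23) = 0.25
(x3 ∨ ¬x1) ∨ x4 = max(a, b) on (0.25, 0.31) = 0.31
¬((x3 ∨ ¬x1) ∨ x4) = 1 − 0.31 = 0.69
x4 ∧ x1 = min(a, b) on (0.31, 0.77) = 0.31
x3 ∨ (x4 ∧ x1) = max(a, b) on (0.25, 0.31) = 0.31
¬((x3 ∨ ¬x1) ∨ x4) ∧ (x3 ∨ (x4 ∧ x1)) = min(a, b) on (0.69, 0.31) = 0.31

0.31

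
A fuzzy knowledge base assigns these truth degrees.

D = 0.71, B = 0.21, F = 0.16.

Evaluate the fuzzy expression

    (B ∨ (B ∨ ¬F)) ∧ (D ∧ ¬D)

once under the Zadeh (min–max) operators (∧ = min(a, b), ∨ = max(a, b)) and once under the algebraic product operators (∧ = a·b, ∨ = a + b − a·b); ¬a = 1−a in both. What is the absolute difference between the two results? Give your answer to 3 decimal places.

0.105

Under Zadeh (min–max):
  ¬F = 1 − 0.16 = 0.84
  B ∨ ¬F = max(a, b) on (0.21, 0.84) = 0.84
  B ∨ (B ∨ ¬F) = max(a, b) on (0.21, 0.84) = 0.84
  ¬D = 1 − 0.71 = 0.29
  D ∧ ¬D = min(a, b) on (0.71, 0.29) = 0.29
  (B ∨ (B ∨ ¬F)) ∧ (D ∧ ¬D) = min(a, b) on (0.84, 0.29) = 0.29
  → value = 0.2900
Under algebraic product:
  ¬F = 1 − 0.1600 = 0.8400
  B ∨ ¬F = a + b − a·b on (0.2100, 0.8400) = 0.8736
  B ∨ (B ∨ ¬F) = a + b − a·b on (0.2100, 0.8736) = 0.9001
  ¬D = 1 − 0.7100 = 0.2900
  D ∧ ¬D = a·b on (0.7100, 0.2900) = 0.2059
  (B ∨ (B ∨ ¬F)) ∧ (D ∧ ¬D) = a·b on (0.9001, 0.2059) = 0.1853
  → value = 0.1853
|0.2900 − 0.1853| = 0.105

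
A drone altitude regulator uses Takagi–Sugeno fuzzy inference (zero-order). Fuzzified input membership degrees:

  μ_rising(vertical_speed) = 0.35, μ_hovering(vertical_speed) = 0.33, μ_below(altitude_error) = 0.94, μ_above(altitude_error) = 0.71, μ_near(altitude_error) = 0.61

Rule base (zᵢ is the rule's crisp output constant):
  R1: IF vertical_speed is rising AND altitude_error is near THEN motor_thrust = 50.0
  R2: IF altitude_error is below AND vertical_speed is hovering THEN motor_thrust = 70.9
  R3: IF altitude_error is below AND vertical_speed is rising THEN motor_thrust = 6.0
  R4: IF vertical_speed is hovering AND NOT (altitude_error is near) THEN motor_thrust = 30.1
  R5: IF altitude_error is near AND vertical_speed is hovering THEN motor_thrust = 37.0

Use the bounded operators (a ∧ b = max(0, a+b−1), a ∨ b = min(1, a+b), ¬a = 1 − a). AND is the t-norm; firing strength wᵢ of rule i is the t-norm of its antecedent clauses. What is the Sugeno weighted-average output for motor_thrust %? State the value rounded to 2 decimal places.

R1 (z=50.0): rising=0.35, near=0.61; AND[max(0, a+b−1)] → w = 0.00
R2 (z=70.9): below=0.94, hovering=0.33; AND[max(0, a+b−1)] → w = 0.27
R3 (z=6.0): below=0.94, rising=0.35; AND[max(0, a+b−1)] → w = 0.29
R4 (z=30.1): hovering=0.33, ¬near=1−0.61=0.39; AND[max(0, a+b−1)] → w = 0.00
R5 (z=37.0): near=0.61, hovering=0.33; AND[max(0, a+b−1)] → w = 0.00
Weighted average = (0.00·50.0 + 0.27·70.9 + 0.29·6.0 + 0.00·30.1 + 0.00·37.0) / (0.00 + 0.27 + 0.29 + 0.00 + 0.00)
  = 20.8830 / 0.5600 = 37.29

37.29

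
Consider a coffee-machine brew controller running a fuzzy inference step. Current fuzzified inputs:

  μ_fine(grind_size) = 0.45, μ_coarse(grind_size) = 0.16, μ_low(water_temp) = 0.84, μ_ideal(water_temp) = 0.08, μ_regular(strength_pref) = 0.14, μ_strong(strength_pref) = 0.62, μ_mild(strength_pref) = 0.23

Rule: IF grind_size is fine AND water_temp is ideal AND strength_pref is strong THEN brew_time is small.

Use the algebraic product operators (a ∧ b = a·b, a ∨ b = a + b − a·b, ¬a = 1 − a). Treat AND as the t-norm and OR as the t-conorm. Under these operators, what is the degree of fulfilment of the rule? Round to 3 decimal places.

firing strength: fine=0.45, ideal=0.08, strong=0.62; AND[a·b] → w = 0.0223

0.022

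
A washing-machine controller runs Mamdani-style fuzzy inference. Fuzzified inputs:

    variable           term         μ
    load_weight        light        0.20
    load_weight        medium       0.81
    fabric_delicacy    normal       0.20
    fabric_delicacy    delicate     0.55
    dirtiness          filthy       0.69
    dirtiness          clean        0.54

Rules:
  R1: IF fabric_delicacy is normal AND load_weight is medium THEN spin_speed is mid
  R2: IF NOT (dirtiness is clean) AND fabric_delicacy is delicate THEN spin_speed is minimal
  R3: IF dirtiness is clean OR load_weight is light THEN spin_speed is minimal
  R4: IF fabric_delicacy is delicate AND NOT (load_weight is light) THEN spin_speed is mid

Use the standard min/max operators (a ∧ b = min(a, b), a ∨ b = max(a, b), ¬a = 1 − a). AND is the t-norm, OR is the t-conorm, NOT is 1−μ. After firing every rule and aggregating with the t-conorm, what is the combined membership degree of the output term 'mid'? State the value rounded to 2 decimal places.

R1: normal=0.20, medium=0.81; AND[min(a, b)] → w = 0.20
R2: ¬clean=1−0.54=0.46, delicate=0.55; AND[min(a, b)] → w = 0.46
R3: clean=0.54, light=0.20; OR[max(a, b)] → w = 0.54
R4: delicate=0.55, ¬light=1−0.20=0.80; AND[min(a, b)] → w = 0.55
Rules with consequent 'mid': {R1, R4} → strengths 0.20, 0.55
Aggregate via t-conorm [max(a, b)]: 0.55

0.55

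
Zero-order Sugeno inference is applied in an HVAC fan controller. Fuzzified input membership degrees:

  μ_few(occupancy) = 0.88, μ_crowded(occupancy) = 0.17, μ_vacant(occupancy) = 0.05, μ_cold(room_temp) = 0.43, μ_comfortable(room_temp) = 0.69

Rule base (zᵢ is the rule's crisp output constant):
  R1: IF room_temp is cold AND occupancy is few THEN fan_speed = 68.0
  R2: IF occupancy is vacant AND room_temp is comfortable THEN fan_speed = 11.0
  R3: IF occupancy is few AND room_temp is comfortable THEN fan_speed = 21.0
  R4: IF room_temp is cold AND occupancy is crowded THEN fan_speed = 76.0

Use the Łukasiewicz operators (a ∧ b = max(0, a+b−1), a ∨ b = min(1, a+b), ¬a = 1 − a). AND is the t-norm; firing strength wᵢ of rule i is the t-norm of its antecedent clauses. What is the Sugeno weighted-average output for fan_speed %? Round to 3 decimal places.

37.557

R1 (z=68.0): cold=0.43, few=0.88; AND[max(0, a+b−1)] → w = 0.31
R2 (z=11.0): vacant=0.05, comfortable=0.69; AND[max(0, a+b−1)] → w = 0.00
R3 (z=21.0): few=0.88, comfortable=0.69; AND[max(0, a+b−1)] → w = 0.57
R4 (z=76.0): cold=0.43, crowded=0.17; AND[max(0, a+b−1)] → w = 0.00
Weighted average = (0.31·68.0 + 0.00·11.0 + 0.57·21.0 + 0.00·76.0) / (0.31 + 0.00 + 0.57 + 0.00)
  = 33.0500 / 0.8800 = 37.557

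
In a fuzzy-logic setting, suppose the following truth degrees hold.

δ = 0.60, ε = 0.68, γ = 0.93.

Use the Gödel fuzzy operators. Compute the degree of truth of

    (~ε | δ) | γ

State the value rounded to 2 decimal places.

0.93

~ε = 1 − 0.68 = 0.32
~ε | δ = max(a, b) on (0.32, 0.60) = 0.60
(~ε | δ) | γ = max(a, b) on (0.60, 0.93) = 0.93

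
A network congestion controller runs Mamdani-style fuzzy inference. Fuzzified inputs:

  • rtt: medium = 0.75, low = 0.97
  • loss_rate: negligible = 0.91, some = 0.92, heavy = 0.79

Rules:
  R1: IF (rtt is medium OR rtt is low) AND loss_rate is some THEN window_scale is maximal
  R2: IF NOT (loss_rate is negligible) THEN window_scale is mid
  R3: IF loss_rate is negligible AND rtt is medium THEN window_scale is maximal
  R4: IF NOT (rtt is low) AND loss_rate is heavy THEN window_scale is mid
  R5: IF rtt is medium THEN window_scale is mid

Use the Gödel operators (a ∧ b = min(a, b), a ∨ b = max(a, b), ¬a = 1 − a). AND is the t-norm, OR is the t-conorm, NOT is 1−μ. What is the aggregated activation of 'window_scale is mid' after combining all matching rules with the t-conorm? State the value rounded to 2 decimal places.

0.75

R1: (medium=0.75 OR low=0.97) = 0.97; AND[min(a, b)] with some=0.92 → w = 0.92
R2: ¬negligible=1−0.91=0.09 → w = 0.09
R3: negligible=0.91, medium=0.75; AND[min(a, b)] → w = 0.75
R4: ¬low=1−0.97=0.03, heavy=0.79; AND[min(a, b)] → w = 0.03
R5: medium=0.75 → w = 0.75
Rules with consequent 'mid': {R2, R4, R5} → strengths 0.09, 0.03, 0.75
Aggregate via t-conorm [max(a, b)]: 0.75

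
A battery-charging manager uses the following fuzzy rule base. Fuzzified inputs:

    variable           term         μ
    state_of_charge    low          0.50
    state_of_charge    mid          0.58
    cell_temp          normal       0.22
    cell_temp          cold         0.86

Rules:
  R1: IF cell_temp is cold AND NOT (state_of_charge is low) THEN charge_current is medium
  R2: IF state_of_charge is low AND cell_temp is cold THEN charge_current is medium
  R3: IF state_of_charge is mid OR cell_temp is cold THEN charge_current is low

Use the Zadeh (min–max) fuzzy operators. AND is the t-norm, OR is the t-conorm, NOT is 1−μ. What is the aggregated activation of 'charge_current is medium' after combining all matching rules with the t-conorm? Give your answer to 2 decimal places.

R1: cold=0.86, ¬low=1−0.50=0.50; AND[min(a, b)] → w = 0.50
R2: low=0.50, cold=0.86; AND[min(a, b)] → w = 0.50
R3: mid=0.58, cold=0.86; OR[max(a, b)] → w = 0.86
Rules with consequent 'medium': {R1, R2} → strengths 0.50, 0.50
Aggregate via t-conorm [max(a, b)]: 0.50

0.50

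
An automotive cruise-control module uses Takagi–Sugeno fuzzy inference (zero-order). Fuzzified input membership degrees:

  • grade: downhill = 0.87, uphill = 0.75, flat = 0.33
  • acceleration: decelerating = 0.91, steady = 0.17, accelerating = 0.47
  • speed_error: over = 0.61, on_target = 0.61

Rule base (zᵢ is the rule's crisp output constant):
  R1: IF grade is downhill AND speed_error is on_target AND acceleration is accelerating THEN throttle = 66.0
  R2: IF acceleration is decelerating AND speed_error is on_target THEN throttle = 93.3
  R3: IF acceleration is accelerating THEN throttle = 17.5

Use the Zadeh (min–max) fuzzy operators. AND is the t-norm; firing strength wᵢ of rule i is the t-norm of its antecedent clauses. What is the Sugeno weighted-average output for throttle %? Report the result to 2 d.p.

R1 (z=66.0): downhill=0.87, on_target=0.61, accelerating=0.47; AND[min(a, b)] → w = 0.47
R2 (z=93.3): decelerating=0.91, on_target=0.61; AND[min(a, b)] → w = 0.61
R3 (z=17.5): accelerating=0.47 → w = 0.47
Weighted average = (0.47·66.0 + 0.61·93.3 + 0.47·17.5) / (0.47 + 0.61 + 0.47)
  = 96.1580 / 1.5500 = 62.04

62.04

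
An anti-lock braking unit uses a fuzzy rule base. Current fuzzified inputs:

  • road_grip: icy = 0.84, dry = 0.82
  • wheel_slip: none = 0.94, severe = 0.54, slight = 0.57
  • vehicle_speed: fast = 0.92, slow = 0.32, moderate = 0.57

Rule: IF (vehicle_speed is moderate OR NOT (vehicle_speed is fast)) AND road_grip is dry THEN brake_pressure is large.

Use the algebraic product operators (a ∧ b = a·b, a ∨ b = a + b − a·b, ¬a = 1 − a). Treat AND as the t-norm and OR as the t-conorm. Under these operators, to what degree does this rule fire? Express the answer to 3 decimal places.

0.496

firing strength: (moderate=0.57 OR ¬fast=1−0.92=0.08) = 0.6044; AND[a·b] with dry=0.82 → w = 0.4956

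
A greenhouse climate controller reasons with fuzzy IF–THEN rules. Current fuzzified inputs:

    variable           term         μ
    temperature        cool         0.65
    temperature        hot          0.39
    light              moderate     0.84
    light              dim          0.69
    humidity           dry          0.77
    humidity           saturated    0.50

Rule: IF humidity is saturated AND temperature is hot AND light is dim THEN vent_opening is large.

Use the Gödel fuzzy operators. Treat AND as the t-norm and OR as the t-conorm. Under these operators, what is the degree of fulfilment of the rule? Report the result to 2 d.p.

0.39

firing strength: saturated=0.50, hot=0.39, dim=0.69; AND[min(a, b)] → w = 0.39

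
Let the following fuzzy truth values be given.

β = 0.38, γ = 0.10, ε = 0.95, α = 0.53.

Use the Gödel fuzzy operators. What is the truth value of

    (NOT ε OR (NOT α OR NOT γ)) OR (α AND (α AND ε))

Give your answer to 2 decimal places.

0.90

NOT ε = 1 − 0.95 = 0.05
NOT α = 1 − 0.53 = 0.47
NOT γ = 1 − 0.10 = 0.90
NOT α OR NOT γ = max(a, b) on (0.47, 0.90) = 0.90
NOT ε OR (NOT α OR NOT γ) = max(a, b) on (0.05, 0.90) = 0.90
α AND ε = min(a, b) on (0.53, 0.95) = 0.53
α AND (α AND ε) = min(a, b) on (0.53, 0.53) = 0.53
(NOT ε OR (NOT α OR NOT γ)) OR (α AND (α AND ε)) = max(a, b) on (0.90, 0.53) = 0.90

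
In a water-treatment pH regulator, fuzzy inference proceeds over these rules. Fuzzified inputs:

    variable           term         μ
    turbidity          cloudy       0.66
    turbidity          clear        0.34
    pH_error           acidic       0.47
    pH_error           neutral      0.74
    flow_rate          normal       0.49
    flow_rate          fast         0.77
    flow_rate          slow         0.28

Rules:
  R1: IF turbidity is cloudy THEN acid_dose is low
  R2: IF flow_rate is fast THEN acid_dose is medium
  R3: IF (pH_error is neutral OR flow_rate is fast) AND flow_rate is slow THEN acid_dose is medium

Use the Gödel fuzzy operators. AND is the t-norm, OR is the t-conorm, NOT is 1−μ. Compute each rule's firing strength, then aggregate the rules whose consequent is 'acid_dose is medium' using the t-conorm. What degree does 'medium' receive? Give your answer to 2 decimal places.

R1: cloudy=0.66 → w = 0.66
R2: fast=0.77 → w = 0.77
R3: (neutral=0.74 OR fast=0.77) = 0.77; AND[min(a, b)] with slow=0.28 → w = 0.28
Rules with consequent 'medium': {R2, R3} → strengths 0.77, 0.28
Aggregate via t-conorm [max(a, b)]: 0.77

0.77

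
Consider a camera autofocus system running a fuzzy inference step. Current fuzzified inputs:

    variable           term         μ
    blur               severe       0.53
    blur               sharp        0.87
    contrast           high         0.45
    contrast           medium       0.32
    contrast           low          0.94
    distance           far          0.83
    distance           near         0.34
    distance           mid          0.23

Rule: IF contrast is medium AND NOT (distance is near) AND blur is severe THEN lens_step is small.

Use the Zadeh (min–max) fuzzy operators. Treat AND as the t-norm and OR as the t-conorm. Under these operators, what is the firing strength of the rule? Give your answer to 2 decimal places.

0.32

firing strength: medium=0.32, ¬near=1−0.34=0.66, severe=0.53; AND[min(a, b)] → w = 0.32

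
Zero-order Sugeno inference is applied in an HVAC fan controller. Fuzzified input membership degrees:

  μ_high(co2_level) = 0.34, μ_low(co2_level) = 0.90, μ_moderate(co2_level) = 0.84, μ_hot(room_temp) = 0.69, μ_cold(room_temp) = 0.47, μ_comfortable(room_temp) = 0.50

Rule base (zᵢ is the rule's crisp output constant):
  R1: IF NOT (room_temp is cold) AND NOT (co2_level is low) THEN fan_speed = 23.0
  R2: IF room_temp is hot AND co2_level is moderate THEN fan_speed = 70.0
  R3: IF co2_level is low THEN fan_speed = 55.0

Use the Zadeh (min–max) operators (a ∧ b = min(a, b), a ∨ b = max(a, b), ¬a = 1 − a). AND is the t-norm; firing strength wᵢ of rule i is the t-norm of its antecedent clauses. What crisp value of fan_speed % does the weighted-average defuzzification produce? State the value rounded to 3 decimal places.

R1 (z=23.0): ¬cold=1−0.47=0.53, ¬low=1−0.90=0.10; AND[min(a, b)] → w = 0.10
R2 (z=70.0): hot=0.69, moderate=0.84; AND[min(a, b)] → w = 0.69
R3 (z=55.0): low=0.90 → w = 0.90
Weighted average = (0.10·23.0 + 0.69·70.0 + 0.90·55.0) / (0.10 + 0.69 + 0.90)
  = 100.1000 / 1.6900 = 59.231

59.231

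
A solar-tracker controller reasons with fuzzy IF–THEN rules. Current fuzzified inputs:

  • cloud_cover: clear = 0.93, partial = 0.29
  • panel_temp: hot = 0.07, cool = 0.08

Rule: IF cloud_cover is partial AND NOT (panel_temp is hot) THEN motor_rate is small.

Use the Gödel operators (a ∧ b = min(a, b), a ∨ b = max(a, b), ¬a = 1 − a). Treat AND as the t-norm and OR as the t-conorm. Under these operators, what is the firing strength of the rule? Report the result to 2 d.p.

0.29

firing strength: partial=0.29, ¬hot=1−0.07=0.93; AND[min(a, b)] → w = 0.29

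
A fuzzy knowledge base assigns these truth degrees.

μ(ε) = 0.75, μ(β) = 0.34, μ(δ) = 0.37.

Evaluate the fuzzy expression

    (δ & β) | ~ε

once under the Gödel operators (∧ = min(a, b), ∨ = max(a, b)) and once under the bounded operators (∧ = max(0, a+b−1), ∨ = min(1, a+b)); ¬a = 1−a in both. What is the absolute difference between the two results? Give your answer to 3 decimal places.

Under Gödel:
  δ & β = min(a, b) on (0.37, 0.34) = 0.34
  ~ε = 1 − 0.75 = 0.25
  (δ & β) | ~ε = max(a, b) on (0.34, 0.25) = 0.34
  → value = 0.3400
Under bounded:
  δ & β = max(0, a+b−1) on (0.37, 0.34) = 0.00
  ~ε = 1 − 0.75 = 0.25
  (δ & β) | ~ε = min(1, a+b) on (0.00, 0.25) = 0.25
  → value = 0.2500
|0.3400 − 0.2500| = 0.090

0.090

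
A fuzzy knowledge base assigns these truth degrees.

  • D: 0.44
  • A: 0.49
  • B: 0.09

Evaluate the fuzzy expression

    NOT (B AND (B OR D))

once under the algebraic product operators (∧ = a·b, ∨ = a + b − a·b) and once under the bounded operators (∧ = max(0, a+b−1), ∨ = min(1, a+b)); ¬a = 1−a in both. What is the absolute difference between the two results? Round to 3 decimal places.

Under algebraic product:
  B OR D = a + b − a·b on (0.0900, 0.4400) = 0.4904
  B AND (B OR D) = a·b on (0.0900, 0.4904) = 0.0441
  NOT (B AND (B OR D)) = 1 − 0.0441 = 0.9559
  → value = 0.9559
Under bounded:
  B OR D = min(1, a+b) on (0.09, 0.44) = 0.53
  B AND (B OR D) = max(0, a+b−1) on (0.09, 0.53) = 0.00
  NOT (B AND (B OR D)) = 1 − 0.00 = 1.00
  → value = 1.0000
|0.9559 − 1.0000| = 0.044

0.044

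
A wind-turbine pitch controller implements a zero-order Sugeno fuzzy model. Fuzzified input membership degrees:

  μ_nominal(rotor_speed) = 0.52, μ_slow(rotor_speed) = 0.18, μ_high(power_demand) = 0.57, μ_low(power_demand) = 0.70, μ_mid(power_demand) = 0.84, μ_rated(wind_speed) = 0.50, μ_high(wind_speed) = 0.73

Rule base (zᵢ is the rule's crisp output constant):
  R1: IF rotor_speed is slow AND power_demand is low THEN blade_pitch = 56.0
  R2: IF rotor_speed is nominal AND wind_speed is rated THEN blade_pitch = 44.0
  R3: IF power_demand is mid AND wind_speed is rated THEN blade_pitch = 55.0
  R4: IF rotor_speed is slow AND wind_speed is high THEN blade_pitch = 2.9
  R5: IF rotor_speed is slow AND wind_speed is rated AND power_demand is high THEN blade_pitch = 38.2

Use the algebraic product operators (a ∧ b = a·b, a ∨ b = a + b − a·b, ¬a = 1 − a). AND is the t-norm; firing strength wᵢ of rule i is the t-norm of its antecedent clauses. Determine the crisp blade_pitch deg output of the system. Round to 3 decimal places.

44.439

R1 (z=56.0): slow=0.18, low=0.70; AND[a·b] → w = 0.1260
R2 (z=44.0): nominal=0.52, rated=0.50; AND[a·b] → w = 0.2600
R3 (z=55.0): mid=0.84, rated=0.50; AND[a·b] → w = 0.4200
R4 (z=2.9): slow=0.18, high=0.73; AND[a·b] → w = 0.1314
R5 (z=38.2): slow=0.18, rated=0.50, high=0.57; AND[a·b] → w = 0.0513
Weighted average = (0.1260·56.0 + 0.2600·44.0 + 0.4200·55.0 + 0.1314·2.9 + 0.0513·38.2) / (0.1260 + 0.2600 + 0.4200 + 0.1314 + 0.0513)
  = 43.9367 / 0.9887 = 44.439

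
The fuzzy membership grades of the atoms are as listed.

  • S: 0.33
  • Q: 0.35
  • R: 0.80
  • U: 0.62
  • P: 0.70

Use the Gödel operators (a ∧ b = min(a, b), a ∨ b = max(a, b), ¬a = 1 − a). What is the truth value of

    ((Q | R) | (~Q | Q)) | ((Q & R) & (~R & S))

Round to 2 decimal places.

Q | R = max(a, b) on (0.35, 0.80) = 0.80
~Q = 1 − 0.35 = 0.65
~Q | Q = max(a, b) on (0.65, 0.35) = 0.65
(Q | R) | (~Q | Q) = max(a, b) on (0.80, 0.65) = 0.80
Q & R = min(a, b) on (0.35, 0.80) = 0.35
~R = 1 − 0.80 = 0.20
~R & S = min(a, b) on (0.20, 0.33) = 0.20
(Q & R) & (~R & S) = min(a, b) on (0.35, 0.20) = 0.20
((Q | R) | (~Q | Q)) | ((Q & R) & (~R & S)) = max(a, b) on (0.80, 0.20) = 0.80

0.80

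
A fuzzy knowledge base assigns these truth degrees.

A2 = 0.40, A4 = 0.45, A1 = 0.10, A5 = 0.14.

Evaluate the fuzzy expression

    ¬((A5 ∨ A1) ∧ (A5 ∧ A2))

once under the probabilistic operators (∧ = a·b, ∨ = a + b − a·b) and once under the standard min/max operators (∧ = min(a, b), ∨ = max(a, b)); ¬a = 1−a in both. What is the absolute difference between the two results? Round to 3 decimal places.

0.127

Under probabilistic:
  A5 ∨ A1 = a + b − a·b on (0.1400, 0.1000) = 0.2260
  A5 ∧ A2 = a·b on (0.1400, 0.4000) = 0.0560
  (A5 ∨ A1) ∧ (A5 ∧ A2) = a·b on (0.2260, 0.0560) = 0.0127
  ¬((A5 ∨ A1) ∧ (A5 ∧ A2)) = 1 − 0.0127 = 0.9873
  → value = 0.9873
Under standard min/max:
  A5 ∨ A1 = max(a, b) on (0.14, 0.10) = 0.14
  A5 ∧ A2 = min(a, b) on (0.14, 0.40) = 0.14
  (A5 ∨ A1) ∧ (A5 ∧ A2) = min(a, b) on (0.14, 0.14) = 0.14
  ¬((A5 ∨ A1) ∧ (A5 ∧ A2)) = 1 − 0.14 = 0.86
  → value = 0.8600
|0.9873 − 0.8600| = 0.127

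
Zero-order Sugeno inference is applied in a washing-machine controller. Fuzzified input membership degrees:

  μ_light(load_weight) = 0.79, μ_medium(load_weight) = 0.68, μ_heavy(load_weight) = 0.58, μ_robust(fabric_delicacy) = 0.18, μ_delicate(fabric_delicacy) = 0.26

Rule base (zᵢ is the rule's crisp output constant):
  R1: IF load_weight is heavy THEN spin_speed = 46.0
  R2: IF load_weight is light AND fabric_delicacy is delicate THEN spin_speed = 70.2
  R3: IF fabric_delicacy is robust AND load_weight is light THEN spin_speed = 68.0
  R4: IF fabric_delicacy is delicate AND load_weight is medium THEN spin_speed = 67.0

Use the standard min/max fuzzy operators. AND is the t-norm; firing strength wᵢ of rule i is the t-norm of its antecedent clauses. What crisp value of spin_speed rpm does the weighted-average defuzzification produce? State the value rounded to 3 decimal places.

R1 (z=46.0): heavy=0.58 → w = 0.58
R2 (z=70.2): light=0.79, delicate=0.26; AND[min(a, b)] → w = 0.26
R3 (z=68.0): robust=0.18, light=0.79; AND[min(a, b)] → w = 0.18
R4 (z=67.0): delicate=0.26, medium=0.68; AND[min(a, b)] → w = 0.26
Weighted average = (0.58·46.0 + 0.26·70.2 + 0.18·68.0 + 0.26·67.0) / (0.58 + 0.26 + 0.18 + 0.26)
  = 74.5920 / 1.2800 = 58.275

58.275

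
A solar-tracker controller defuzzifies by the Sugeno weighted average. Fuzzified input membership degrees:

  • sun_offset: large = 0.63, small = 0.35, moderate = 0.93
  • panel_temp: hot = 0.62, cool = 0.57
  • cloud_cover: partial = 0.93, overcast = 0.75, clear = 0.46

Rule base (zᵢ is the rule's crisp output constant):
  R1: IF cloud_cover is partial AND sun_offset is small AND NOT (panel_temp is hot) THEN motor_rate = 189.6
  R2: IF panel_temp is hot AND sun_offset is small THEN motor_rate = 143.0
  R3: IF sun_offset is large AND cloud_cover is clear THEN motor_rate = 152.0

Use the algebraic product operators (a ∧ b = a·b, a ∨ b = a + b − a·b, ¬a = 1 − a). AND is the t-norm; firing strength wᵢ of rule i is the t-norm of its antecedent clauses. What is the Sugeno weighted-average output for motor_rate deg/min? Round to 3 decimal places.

156.279

R1 (z=189.6): partial=0.93, small=0.35, ¬hot=1−0.62=0.38; AND[a·b] → w = 0.1237
R2 (z=143.0): hot=0.62, small=0.35; AND[a·b] → w = 0.2170
R3 (z=152.0): large=0.63, clear=0.46; AND[a·b] → w = 0.2898
Weighted average = (0.1237·189.6 + 0.2170·143.0 + 0.2898·152.0) / (0.1237 + 0.2170 + 0.2898)
  = 98.5322 / 0.6305 = 156.279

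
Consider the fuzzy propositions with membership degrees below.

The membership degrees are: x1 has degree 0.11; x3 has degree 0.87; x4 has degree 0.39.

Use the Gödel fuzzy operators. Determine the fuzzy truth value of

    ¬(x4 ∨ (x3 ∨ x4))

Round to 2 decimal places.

0.13

x3 ∨ x4 = max(a, b) on (0.87, 0.39) = 0.87
x4 ∨ (x3 ∨ x4) = max(a, b) on (0.39, 0.87) = 0.87
¬(x4 ∨ (x3 ∨ x4)) = 1 − 0.87 = 0.13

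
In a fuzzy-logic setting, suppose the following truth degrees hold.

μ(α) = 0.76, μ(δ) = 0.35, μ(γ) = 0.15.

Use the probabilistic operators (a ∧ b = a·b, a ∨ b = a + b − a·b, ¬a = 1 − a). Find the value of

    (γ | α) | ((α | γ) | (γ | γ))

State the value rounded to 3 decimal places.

γ | α = a + b − a·b on (0.1500, 0.7600) = 0.7960
α | γ = a + b − a·b on (0.7600, 0.1500) = 0.7960
γ | γ = a + b − a·b on (0.1500, 0.1500) = 0.2775
(α | γ) | (γ | γ) = a + b − a·b on (0.7960, 0.2775) = 0.8526
(γ | α) | ((α | γ) | (γ | γ)) = a + b − a·b on (0.7960, 0.8526) = 0.9699

0.970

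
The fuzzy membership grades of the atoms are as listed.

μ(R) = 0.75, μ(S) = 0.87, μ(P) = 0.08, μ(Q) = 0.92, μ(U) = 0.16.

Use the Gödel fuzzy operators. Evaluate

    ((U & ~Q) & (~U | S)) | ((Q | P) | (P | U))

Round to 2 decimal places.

~Q = 1 − 0.92 = 0.08
U & ~Q = min(a, b) on (0.16, 0.08) = 0.08
~U = 1 − 0.16 = 0.84
~U | S = max(a, b) on (0.84, 0.87) = 0.87
(U & ~Q) & (~U | S) = min(a, b) on (0.08, 0.87) = 0.08
Q | P = max(a, b) on (0.92, 0.08) = 0.92
P | U = max(a, b) on (0.08, 0.16) = 0.16
(Q | P) | (P | U) = max(a, b) on (0.92, 0.16) = 0.92
((U & ~Q) & (~U | S)) | ((Q | P) | (P | U)) = max(a, b) on (0.08, 0.92) = 0.92

0.92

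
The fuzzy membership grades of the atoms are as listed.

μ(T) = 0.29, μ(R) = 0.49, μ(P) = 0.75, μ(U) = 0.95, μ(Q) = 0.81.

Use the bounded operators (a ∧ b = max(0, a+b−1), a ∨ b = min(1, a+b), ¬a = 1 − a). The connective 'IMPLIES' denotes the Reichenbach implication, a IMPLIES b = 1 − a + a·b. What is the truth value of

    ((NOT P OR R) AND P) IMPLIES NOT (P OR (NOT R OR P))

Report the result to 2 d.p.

NOT P = 1 − 0.75 = 0.25
NOT P OR R = min(1, a+b) on (0.25, 0.49) = 0.74
(NOT P OR R) AND P = max(0, a+b−1) on (0.74, 0.75) = 0.49
NOT R = 1 − 0.49 = 0.51
NOT R OR P = min(1, a+b) on (0.51, 0.75) = 1.00
P OR (NOT R OR P) = min(1, a+b) on (0.75, 1.00) = 1.00
NOT (P OR (NOT R OR P)) = 1 − 1.00 = 0.00
((NOT P OR R) AND P) IMPLIES NOT (P OR (NOT R OR P))  [Reichenbach: 1 − a + a·b] with a=0.49, b=0.00 → 0.51

0.51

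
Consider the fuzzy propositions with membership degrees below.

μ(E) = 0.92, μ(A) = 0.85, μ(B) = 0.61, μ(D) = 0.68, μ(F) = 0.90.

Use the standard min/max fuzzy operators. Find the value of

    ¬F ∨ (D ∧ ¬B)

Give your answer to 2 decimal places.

0.39

¬F = 1 − 0.90 = 0.10
¬B = 1 − 0.61 = 0.39
D ∧ ¬B = min(a, b) on (0.68, 0.39) = 0.39
¬F ∨ (D ∧ ¬B) = max(a, b) on (0.10, 0.39) = 0.39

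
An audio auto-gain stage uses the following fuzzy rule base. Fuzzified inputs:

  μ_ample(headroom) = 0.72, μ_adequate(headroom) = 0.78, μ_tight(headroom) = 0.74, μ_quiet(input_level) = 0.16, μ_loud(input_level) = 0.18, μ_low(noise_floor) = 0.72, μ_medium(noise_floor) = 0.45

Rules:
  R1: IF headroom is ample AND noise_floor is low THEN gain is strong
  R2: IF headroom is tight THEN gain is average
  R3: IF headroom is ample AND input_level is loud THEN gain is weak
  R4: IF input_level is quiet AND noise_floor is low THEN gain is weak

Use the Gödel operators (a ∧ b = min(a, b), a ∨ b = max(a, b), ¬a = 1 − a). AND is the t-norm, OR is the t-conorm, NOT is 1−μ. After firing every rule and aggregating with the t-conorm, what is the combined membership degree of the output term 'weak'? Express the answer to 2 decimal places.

0.18

R1: ample=0.72, low=0.72; AND[min(a, b)] → w = 0.72
R2: tight=0.74 → w = 0.74
R3: ample=0.72, loud=0.18; AND[min(a, b)] → w = 0.18
R4: quiet=0.16, low=0.72; AND[min(a, b)] → w = 0.16
Rules with consequent 'weak': {R3, R4} → strengths 0.18, 0.16
Aggregate via t-conorm [max(a, b)]: 0.18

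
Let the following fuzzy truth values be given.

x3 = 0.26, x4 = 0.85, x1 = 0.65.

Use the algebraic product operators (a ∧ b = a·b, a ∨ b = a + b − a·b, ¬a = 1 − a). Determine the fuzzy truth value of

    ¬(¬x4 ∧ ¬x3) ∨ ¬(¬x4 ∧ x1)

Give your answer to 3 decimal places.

0.989

¬x4 = 1 − 0.8500 = 0.1500
¬x3 = 1 − 0.2600 = 0.7400
¬x4 ∧ ¬x3 = a·b on (0.1500, 0.7400) = 0.1110
¬(¬x4 ∧ ¬x3) = 1 − 0.1110 = 0.8890
¬x4 = 1 − 0.8500 = 0.1500
¬x4 ∧ x1 = a·b on (0.1500, 0.6500) = 0.0975
¬(¬x4 ∧ x1) = 1 − 0.0975 = 0.9025
¬(¬x4 ∧ ¬x3) ∨ ¬(¬x4 ∧ x1) = a + b − a·b on (0.8890, 0.9025) = 0.9892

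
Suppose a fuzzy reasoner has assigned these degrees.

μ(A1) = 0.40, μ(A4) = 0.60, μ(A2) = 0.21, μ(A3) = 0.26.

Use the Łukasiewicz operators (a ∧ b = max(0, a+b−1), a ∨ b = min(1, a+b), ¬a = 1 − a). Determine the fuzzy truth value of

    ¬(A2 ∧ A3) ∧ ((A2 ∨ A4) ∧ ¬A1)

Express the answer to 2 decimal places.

0.41

A2 ∧ A3 = max(0, a+b−1) on (0.21, 0.26) = 0.00
¬(A2 ∧ A3) = 1 − 0.00 = 1.00
A2 ∨ A4 = min(1, a+b) on (0.21, 0.60) = 0.81
¬A1 = 1 − 0.40 = 0.60
(A2 ∨ A4) ∧ ¬A1 = max(0, a+b−1) on (0.81, 0.60) = 0.41
¬(A2 ∧ A3) ∧ ((A2 ∨ A4) ∧ ¬A1) = max(0, a+b−1) on (1.00, 0.41) = 0.41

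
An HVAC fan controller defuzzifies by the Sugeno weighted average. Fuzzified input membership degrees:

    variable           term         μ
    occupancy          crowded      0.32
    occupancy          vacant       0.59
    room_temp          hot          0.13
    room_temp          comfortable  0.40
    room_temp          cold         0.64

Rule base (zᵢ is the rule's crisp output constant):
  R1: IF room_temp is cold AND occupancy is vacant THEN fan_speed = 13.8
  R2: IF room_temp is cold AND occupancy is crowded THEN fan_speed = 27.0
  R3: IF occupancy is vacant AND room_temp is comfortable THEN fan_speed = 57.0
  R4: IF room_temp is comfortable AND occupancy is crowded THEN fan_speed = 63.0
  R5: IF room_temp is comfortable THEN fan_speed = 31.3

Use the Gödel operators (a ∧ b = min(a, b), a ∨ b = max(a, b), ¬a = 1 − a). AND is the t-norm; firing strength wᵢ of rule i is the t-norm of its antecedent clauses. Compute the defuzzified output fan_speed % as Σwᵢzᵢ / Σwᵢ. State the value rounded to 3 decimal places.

R1 (z=13.8): cold=0.64, vacant=0.59; AND[min(a, b)] → w = 0.59
R2 (z=27.0): cold=0.64, crowded=0.32; AND[min(a, b)] → w = 0.32
R3 (z=57.0): vacant=0.59, comfortable=0.40; AND[min(a, b)] → w = 0.40
R4 (z=63.0): comfortable=0.40, crowded=0.32; AND[min(a, b)] → w = 0.32
R5 (z=31.3): comfortable=0.40 → w = 0.40
Weighted average = (0.59·13.8 + 0.32·27.0 + 0.40·57.0 + 0.32·63.0 + 0.40·31.3) / (0.59 + 0.32 + 0.40 + 0.32 + 0.40)
  = 72.2620 / 2.0300 = 35.597

35.597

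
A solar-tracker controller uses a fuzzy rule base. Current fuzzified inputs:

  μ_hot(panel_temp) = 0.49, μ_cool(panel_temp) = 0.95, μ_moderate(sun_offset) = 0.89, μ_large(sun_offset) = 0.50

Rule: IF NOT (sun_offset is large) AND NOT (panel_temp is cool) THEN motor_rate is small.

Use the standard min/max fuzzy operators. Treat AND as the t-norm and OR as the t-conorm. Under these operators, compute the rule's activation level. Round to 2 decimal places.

0.05

firing strength: ¬large=1−0.50=0.50, ¬cool=1−0.95=0.05; AND[min(a, b)] → w = 0.05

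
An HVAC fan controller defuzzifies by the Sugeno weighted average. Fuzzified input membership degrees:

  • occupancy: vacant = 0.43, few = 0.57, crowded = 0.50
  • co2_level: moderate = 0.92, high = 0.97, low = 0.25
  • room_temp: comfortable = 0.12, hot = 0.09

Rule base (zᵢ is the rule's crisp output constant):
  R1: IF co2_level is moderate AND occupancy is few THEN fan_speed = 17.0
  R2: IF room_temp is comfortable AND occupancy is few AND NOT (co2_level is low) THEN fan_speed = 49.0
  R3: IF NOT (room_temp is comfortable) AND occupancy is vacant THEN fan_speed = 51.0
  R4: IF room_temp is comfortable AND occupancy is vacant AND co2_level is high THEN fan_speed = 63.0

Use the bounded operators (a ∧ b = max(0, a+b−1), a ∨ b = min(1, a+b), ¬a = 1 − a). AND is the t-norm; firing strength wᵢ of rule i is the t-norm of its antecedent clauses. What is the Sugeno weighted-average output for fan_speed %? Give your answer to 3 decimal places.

R1 (z=17.0): moderate=0.92, few=0.57; AND[max(0, a+b−1)] → w = 0.49
R2 (z=49.0): comfortable=0.12, few=0.57, ¬low=1−0.25=0.75; AND[max(0, a+b−1)] → w = 0.00
R3 (z=51.0): ¬comfortable=1−0.12=0.88, vacant=0.43; AND[max(0, a+b−1)] → w = 0.31
R4 (z=63.0): comfortable=0.12, vacant=0.43, high=0.97; AND[max(0, a+b−1)] → w = 0.00
Weighted average = (0.49·17.0 + 0.00·49.0 + 0.31·51.0 + 0.00·63.0) / (0.49 + 0.00 + 0.31 + 0.00)
  = 24.1400 / 0.8000 = 30.175

30.175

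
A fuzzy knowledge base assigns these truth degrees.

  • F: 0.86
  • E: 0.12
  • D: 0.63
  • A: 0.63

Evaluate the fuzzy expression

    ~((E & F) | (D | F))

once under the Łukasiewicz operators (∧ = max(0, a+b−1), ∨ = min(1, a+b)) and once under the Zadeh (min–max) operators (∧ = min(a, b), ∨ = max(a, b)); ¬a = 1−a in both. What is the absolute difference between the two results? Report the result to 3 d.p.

Under Łukasiewicz:
  E & F = max(0, a+b−1) on (0.12, 0.86) = 0.00
  D | F = min(1, a+b) on (0.63, 0.86) = 1.00
  (E & F) | (D | F) = min(1, a+b) on (0.00, 1.00) = 1.00
  ~((E & F) | (D | F)) = 1 − 1.00 = 0.00
  → value = 0.0000
Under Zadeh (min–max):
  E & F = min(a, b) on (0.12, 0.86) = 0.12
  D | F = max(a, b) on (0.63, 0.86) = 0.86
  (E & F) | (D | F) = max(a, b) on (0.12, 0.86) = 0.86
  ~((E & F) | (D | F)) = 1 − 0.86 = 0.14
  → value = 0.1400
|0.0000 − 0.1400| = 0.140

0.140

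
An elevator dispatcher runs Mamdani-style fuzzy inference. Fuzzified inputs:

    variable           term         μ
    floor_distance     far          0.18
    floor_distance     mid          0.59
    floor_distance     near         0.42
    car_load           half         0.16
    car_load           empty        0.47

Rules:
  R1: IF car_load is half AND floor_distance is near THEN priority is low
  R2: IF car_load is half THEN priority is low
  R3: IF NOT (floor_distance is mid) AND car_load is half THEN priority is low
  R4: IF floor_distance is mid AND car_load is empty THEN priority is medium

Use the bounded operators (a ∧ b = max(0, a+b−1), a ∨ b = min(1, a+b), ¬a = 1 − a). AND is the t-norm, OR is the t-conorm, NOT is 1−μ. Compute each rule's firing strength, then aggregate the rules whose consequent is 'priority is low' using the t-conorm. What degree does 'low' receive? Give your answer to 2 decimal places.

R1: half=0.16, near=0.42; AND[max(0, a+b−1)] → w = 0.00
R2: half=0.16 → w = 0.16
R3: ¬mid=1−0.59=0.41, half=0.16; AND[max(0, a+b−1)] → w = 0.00
R4: mid=0.59, empty=0.47; AND[max(0, a+b−1)] → w = 0.06
Rules with consequent 'low': {R1, R2, R3} → strengths 0.00, 0.16, 0.00
Aggregate via t-conorm [min(1, a+b)]: 0.16

0.16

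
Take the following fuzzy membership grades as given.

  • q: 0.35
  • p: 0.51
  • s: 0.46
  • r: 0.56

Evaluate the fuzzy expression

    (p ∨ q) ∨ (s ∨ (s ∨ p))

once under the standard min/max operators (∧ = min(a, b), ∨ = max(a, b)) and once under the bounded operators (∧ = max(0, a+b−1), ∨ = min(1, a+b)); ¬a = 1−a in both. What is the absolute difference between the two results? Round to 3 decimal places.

Under standard min/max:
  p ∨ q = max(a, b) on (0.51, 0.35) = 0.51
  s ∨ p = max(a, b) on (0.46, 0.51) = 0.51
  s ∨ (s ∨ p) = max(a, b) on (0.46, 0.51) = 0.51
  (p ∨ q) ∨ (s ∨ (s ∨ p)) = max(a, b) on (0.51, 0.51) = 0.51
  → value = 0.5100
Under bounded:
  p ∨ q = min(1, a+b) on (0.51, 0.35) = 0.86
  s ∨ p = min(1, a+b) on (0.46, 0.51) = 0.97
  s ∨ (s ∨ p) = min(1, a+b) on (0.46, 0.97) = 1.00
  (p ∨ q) ∨ (s ∨ (s ∨ p)) = min(1, a+b) on (0.86, 1.00) = 1.00
  → value = 1.0000
|0.5100 − 1.0000| = 0.490

0.490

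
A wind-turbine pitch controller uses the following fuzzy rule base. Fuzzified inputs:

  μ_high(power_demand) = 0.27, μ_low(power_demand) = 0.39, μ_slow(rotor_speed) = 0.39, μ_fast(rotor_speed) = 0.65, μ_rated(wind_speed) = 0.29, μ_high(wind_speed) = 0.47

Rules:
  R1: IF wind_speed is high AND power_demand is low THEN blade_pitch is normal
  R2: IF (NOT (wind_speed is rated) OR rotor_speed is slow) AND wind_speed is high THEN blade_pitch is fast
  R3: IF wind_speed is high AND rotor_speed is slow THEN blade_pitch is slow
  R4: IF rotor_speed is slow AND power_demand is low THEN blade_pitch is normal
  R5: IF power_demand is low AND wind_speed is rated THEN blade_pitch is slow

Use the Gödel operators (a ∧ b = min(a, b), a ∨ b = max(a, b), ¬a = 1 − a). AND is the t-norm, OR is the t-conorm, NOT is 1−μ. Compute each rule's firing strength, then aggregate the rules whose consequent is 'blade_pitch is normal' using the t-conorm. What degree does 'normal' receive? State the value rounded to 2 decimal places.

R1: high=0.47, low=0.39; AND[min(a, b)] → w = 0.39
R2: (¬rated=1−0.29=0.71 OR slow=0.39) = 0.71; AND[min(a, b)] with high=0.47 → w = 0.47
R3: high=0.47, slow=0.39; AND[min(a, b)] → w = 0.39
R4: slow=0.39, low=0.39; AND[min(a, b)] → w = 0.39
R5: low=0.39, rated=0.29; AND[min(a, b)] → w = 0.29
Rules with consequent 'normal': {R1, R4} → strengths 0.39, 0.39
Aggregate via t-conorm [max(a, b)]: 0.39

0.39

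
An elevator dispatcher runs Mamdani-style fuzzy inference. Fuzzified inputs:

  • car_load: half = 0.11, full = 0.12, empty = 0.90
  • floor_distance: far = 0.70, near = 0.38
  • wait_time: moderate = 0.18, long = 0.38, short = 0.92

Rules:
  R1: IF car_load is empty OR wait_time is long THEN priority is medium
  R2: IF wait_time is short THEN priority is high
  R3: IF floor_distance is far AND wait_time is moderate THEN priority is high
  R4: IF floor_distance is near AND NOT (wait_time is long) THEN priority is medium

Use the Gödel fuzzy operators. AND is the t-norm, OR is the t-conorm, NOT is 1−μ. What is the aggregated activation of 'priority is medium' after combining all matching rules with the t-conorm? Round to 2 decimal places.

R1: empty=0.90, long=0.38; OR[max(a, b)] → w = 0.90
R2: short=0.92 → w = 0.92
R3: far=0.70, moderate=0.18; AND[min(a, b)] → w = 0.18
R4: near=0.38, ¬long=1−0.38=0.62; AND[min(a, b)] → w = 0.38
Rules with consequent 'medium': {R1, R4} → strengths 0.90, 0.38
Aggregate via t-conorm [max(a, b)]: 0.90

0.90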